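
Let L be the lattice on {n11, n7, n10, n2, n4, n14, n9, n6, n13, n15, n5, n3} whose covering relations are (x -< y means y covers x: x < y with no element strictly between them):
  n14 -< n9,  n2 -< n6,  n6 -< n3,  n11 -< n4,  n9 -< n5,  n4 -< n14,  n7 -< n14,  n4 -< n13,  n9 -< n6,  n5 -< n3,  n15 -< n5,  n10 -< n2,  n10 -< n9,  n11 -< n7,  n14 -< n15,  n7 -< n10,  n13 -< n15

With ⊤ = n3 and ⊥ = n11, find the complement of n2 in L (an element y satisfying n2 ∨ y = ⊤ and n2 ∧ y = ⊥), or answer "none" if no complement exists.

n13

Need y with n2 ∨ y = n3 and n2 ∧ y = n11.
Checking each element gives: n13.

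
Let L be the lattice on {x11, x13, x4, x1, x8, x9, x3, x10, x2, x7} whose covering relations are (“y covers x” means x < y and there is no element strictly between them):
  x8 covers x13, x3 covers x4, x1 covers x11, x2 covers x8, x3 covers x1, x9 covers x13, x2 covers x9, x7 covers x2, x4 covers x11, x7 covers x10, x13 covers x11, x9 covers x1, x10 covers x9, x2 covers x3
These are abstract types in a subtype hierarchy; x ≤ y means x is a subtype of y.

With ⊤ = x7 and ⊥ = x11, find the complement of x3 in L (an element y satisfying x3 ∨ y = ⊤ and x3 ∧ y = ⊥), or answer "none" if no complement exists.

none

For every candidate y, either x3 ∨ y ≠ x7 or x3 ∧ y ≠ x11; no complement exists.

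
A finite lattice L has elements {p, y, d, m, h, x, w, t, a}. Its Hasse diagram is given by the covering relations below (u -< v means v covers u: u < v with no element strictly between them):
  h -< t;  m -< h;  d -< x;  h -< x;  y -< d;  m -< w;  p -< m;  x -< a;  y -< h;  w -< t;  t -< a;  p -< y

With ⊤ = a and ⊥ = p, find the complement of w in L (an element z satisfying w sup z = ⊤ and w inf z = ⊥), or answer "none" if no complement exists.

d

Need z with w ∨ z = a and w ∧ z = p.
Checking each element gives: d.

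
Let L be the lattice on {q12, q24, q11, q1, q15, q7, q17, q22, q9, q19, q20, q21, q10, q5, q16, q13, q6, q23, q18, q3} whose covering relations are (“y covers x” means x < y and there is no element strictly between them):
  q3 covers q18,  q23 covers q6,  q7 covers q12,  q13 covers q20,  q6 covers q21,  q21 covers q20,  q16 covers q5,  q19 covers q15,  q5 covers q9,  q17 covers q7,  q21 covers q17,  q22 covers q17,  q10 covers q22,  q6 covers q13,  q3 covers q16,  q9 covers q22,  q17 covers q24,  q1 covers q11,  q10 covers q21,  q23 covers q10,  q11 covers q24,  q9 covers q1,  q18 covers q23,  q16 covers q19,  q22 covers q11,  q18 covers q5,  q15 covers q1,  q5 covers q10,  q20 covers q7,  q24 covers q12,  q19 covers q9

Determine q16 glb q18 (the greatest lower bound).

Common lower bounds of {q16, q18}: q1, q10, q11, q12, q17, q20, q21, q22, q24, q5, q7, q9.
The greatest among these is q5.

q5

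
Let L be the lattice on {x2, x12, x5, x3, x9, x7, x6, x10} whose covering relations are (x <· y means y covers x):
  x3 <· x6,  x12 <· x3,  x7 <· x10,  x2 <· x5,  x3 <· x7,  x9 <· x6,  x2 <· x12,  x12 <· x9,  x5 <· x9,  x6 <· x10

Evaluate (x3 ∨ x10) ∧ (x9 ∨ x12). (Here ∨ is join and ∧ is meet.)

x9

x3 ∨ x10 = x10
x9 ∨ x12 = x9
x10 ∧ x9 = x9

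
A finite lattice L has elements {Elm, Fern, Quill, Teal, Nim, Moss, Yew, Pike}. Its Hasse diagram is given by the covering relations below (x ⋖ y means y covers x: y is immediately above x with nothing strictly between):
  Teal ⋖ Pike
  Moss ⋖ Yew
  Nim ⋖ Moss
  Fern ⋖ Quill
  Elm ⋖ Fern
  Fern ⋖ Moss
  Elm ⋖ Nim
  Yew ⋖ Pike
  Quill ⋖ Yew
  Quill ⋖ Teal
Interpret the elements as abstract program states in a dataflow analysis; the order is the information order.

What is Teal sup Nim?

Common upper bounds of {Teal, Nim}: Pike.
The least among these is Pike.

Pike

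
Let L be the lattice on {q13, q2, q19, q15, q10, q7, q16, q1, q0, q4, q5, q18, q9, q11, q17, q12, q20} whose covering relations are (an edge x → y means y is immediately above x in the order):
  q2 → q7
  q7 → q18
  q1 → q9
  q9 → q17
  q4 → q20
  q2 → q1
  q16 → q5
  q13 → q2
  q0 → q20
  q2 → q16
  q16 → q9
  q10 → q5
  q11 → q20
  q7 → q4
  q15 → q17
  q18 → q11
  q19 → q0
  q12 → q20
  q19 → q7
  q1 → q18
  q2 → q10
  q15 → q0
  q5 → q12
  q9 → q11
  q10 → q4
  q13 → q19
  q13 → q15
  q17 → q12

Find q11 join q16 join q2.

q11

Common upper bounds of {q11, q16, q2}: q11, q20.
The least among these is q11.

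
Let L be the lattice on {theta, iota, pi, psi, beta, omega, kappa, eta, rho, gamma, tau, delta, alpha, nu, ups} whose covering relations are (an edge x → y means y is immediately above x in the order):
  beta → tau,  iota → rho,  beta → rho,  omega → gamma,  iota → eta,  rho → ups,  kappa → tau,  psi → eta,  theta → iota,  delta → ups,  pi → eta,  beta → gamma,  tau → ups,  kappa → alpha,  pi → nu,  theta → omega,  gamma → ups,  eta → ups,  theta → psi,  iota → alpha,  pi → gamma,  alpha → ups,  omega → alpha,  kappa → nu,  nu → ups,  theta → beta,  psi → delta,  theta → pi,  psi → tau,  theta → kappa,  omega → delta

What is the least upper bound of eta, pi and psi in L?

Common upper bounds of {eta, pi, psi}: eta, ups.
The least among these is eta.

eta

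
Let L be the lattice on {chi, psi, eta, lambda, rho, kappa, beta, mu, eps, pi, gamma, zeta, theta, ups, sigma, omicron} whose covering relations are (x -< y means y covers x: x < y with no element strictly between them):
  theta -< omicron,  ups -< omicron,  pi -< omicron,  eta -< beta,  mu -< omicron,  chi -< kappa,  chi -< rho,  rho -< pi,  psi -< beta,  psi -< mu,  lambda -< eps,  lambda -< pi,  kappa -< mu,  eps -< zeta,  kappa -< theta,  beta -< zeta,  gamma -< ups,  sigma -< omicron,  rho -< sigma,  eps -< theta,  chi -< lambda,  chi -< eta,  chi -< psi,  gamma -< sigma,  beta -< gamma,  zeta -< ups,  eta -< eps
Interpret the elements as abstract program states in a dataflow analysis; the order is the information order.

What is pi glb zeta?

lambda

Common lower bounds of {pi, zeta}: chi, lambda.
The greatest among these is lambda.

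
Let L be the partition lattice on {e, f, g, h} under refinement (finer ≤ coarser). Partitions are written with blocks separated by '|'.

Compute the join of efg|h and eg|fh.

The join of efg|h and eg|fh merges any blocks that overlap across the partitions, giving efgh.

efgh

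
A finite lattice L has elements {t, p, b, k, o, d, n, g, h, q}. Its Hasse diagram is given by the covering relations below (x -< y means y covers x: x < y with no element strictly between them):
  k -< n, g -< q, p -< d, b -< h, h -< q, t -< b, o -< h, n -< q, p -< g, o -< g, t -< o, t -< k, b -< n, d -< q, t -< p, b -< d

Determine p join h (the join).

Common upper bounds of {p, h}: q.
The least among these is q.

q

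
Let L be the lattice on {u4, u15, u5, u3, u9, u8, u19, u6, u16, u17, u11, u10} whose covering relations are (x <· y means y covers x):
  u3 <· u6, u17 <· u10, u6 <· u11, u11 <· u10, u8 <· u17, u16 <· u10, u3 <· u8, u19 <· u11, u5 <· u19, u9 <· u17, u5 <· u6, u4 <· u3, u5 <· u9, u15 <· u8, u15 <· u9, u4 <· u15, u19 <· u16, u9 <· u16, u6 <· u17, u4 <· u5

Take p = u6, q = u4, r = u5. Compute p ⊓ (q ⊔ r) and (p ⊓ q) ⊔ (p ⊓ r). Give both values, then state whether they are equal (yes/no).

q ⊔ r = u5, so p ⊓ (q ⊔ r) = u6 ⊓ u5 = u5.
p ⊓ q = u4 and p ⊓ r = u5, so (p ⊓ q) ⊔ (p ⊓ r) = u4 ⊔ u5 = u5.
Equal: yes.

u5; u5; yes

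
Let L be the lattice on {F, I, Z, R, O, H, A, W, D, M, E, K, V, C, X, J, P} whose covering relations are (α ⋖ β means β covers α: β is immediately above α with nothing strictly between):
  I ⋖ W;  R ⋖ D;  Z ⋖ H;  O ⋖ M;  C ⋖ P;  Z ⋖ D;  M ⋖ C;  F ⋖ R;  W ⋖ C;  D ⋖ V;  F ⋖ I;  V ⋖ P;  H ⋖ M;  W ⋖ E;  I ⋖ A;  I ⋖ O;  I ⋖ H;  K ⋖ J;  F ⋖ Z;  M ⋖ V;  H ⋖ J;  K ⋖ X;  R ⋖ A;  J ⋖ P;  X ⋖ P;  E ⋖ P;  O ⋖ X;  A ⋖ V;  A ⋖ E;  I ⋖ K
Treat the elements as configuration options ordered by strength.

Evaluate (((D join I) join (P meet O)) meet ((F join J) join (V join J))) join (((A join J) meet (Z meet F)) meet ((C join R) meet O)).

D ∨ I = V
P ∧ O = O
V ∨ O = V
F ∨ J = J
V ∨ J = P
J ∨ P = P
V ∧ P = V
A ∨ J = P
Z ∧ F = F
P ∧ F = F
C ∨ R = P
P ∧ O = O
F ∧ O = F
V ∨ F = V

V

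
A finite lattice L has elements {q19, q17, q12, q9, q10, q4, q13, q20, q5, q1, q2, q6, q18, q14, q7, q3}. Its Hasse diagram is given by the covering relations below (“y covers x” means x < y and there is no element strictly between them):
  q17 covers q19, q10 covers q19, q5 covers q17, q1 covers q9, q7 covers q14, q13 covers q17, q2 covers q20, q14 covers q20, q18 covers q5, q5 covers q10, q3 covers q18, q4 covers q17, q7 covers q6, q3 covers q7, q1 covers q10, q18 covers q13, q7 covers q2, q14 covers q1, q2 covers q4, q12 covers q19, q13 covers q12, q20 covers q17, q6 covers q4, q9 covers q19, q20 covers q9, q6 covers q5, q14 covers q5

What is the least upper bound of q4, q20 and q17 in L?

Common upper bounds of {q4, q20, q17}: q2, q3, q7.
The least among these is q2.

q2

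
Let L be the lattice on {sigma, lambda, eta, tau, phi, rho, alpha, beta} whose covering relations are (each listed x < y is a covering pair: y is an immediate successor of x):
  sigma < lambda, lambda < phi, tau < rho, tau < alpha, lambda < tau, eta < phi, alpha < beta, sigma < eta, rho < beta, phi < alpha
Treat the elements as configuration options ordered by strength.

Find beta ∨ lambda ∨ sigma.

Common upper bounds of {beta, lambda, sigma}: beta.
The least among these is beta.

beta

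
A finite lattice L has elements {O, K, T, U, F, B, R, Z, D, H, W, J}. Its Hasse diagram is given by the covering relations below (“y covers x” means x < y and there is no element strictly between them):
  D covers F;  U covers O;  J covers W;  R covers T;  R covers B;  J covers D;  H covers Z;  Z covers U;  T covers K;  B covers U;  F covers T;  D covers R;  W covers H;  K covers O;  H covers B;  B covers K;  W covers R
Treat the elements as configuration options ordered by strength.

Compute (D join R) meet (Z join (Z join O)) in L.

U

D ∨ R = D
Z ∨ O = Z
Z ∨ Z = Z
D ∧ Z = U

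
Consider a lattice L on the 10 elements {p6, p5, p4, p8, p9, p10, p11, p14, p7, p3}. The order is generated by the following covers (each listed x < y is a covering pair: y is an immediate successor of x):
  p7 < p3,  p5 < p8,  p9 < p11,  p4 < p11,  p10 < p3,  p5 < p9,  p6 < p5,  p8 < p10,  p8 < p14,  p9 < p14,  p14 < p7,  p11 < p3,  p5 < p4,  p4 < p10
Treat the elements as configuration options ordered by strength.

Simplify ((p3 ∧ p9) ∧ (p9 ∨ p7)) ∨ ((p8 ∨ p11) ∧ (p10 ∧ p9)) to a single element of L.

p3 ∧ p9 = p9
p9 ∨ p7 = p7
p9 ∧ p7 = p9
p8 ∨ p11 = p3
p10 ∧ p9 = p5
p3 ∧ p5 = p5
p9 ∨ p5 = p9

p9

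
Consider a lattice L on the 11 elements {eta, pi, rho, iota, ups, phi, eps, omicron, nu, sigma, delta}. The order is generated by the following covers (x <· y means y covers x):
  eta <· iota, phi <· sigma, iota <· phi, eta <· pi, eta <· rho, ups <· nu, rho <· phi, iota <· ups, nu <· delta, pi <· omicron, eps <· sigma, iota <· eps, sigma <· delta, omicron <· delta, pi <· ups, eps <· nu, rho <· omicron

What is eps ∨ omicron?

Common upper bounds of {eps, omicron}: delta.
The least among these is delta.

delta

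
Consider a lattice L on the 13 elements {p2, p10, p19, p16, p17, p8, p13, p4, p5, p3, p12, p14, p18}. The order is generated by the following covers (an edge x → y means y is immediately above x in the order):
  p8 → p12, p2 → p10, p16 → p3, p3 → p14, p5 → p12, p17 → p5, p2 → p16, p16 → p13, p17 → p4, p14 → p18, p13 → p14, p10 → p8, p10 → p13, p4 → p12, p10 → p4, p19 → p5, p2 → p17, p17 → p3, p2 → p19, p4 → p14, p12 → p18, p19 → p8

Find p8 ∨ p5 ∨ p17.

Common upper bounds of {p8, p5, p17}: p12, p18.
The least among these is p12.

p12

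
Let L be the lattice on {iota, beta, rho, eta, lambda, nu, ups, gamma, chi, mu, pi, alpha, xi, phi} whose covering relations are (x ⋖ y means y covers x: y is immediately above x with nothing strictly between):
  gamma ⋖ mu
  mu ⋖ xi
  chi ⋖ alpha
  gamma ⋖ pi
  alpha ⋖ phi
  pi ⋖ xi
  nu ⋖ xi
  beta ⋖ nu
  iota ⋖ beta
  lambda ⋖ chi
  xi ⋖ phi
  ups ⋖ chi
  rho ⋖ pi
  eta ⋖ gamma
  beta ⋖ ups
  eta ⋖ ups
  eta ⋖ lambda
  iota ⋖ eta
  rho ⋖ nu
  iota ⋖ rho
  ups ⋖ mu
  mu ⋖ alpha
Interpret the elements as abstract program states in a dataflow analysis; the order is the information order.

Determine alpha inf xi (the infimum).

mu

Common lower bounds of {alpha, xi}: beta, eta, gamma, iota, mu, ups.
The greatest among these is mu.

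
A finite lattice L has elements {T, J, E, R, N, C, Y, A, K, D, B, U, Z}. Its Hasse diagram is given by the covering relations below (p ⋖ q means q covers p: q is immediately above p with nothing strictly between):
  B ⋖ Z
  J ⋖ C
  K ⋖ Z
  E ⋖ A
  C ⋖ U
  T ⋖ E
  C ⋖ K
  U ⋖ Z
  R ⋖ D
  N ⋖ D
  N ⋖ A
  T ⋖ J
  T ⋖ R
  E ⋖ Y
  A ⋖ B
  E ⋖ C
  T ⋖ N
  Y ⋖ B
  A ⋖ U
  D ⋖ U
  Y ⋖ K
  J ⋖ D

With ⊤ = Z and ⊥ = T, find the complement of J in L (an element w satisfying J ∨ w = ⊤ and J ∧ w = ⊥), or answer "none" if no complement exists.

Need w with J ∨ w = Z and J ∧ w = T.
Checking each element gives: B.

B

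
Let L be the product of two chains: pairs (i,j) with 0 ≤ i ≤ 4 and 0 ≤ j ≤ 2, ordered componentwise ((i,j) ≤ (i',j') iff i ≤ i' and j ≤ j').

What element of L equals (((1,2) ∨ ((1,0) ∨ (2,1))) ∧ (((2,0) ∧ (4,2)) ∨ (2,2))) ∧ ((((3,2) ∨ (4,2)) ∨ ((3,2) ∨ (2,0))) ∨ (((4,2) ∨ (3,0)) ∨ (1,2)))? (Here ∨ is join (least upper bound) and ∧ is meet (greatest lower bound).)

(1,0) ∨ (2,1) = (2,1)
(1,2) ∨ (2,1) = (2,2)
(2,0) ∧ (4,2) = (2,0)
(2,0) ∨ (2,2) = (2,2)
(2,2) ∧ (2,2) = (2,2)
(3,2) ∨ (4,2) = (4,2)
(3,2) ∨ (2,0) = (3,2)
(4,2) ∨ (3,2) = (4,2)
(4,2) ∨ (3,0) = (4,2)
(4,2) ∨ (1,2) = (4,2)
(4,2) ∨ (4,2) = (4,2)
(2,2) ∧ (4,2) = (2,2)

(2,2)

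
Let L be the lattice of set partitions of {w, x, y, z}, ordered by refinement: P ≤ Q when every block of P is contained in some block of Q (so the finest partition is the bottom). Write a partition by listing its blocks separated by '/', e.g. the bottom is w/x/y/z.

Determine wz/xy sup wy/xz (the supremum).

wxyz

The join of wz/xy and wy/xz merges any blocks that overlap across the partitions, giving wxyz.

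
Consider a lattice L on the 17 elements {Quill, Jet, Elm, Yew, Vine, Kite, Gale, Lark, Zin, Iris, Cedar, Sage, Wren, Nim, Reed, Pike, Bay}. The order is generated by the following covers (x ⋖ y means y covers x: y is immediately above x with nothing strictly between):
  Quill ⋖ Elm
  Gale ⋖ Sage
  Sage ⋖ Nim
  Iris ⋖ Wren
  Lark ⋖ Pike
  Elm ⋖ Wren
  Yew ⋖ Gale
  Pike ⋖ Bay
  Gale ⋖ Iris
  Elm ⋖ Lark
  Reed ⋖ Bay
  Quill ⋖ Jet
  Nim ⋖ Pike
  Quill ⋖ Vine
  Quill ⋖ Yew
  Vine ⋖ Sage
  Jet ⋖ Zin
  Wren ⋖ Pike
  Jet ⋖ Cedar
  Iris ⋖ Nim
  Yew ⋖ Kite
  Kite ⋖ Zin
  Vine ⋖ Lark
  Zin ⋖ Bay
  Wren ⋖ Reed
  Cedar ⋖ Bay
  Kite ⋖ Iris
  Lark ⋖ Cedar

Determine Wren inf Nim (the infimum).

Common lower bounds of {Wren, Nim}: Gale, Iris, Kite, Quill, Yew.
The greatest among these is Iris.

Iris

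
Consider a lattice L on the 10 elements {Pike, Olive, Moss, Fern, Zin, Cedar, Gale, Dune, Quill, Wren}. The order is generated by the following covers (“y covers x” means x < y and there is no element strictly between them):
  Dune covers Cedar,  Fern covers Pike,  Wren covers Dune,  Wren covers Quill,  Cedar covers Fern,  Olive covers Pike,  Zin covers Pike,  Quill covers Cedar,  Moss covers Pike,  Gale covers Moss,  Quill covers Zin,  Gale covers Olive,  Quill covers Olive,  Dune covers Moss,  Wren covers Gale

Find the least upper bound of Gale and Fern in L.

Wren

Common upper bounds of {Gale, Fern}: Wren.
The least among these is Wren.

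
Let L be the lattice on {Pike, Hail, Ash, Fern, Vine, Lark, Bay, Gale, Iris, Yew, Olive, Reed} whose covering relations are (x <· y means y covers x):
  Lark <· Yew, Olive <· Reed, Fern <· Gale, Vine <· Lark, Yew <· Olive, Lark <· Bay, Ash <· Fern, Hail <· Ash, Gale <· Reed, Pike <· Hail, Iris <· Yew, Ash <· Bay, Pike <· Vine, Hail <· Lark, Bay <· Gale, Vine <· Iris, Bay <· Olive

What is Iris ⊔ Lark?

Common upper bounds of {Iris, Lark}: Olive, Reed, Yew.
The least among these is Yew.

Yew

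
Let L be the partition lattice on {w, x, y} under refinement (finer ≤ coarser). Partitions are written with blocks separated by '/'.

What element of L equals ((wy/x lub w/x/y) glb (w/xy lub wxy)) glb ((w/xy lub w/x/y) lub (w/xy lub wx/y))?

wy/x

wy/x ∨ w/x/y = wy/x
w/xy ∨ wxy = wxy
wy/x ∧ wxy = wy/x
w/xy ∨ w/x/y = w/xy
w/xy ∨ wx/y = wxy
w/xy ∨ wxy = wxy
wy/x ∧ wxy = wy/x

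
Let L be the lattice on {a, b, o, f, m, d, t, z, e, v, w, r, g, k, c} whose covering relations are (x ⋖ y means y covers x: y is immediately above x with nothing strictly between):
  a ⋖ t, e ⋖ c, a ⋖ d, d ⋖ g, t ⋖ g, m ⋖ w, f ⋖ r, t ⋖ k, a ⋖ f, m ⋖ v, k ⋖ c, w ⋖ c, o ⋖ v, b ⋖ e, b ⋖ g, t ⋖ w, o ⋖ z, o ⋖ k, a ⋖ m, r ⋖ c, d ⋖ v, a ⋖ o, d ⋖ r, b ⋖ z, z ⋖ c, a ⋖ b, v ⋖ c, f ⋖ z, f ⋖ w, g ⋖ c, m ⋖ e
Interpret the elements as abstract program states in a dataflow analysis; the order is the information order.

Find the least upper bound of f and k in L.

c

Common upper bounds of {f, k}: c.
The least among these is c.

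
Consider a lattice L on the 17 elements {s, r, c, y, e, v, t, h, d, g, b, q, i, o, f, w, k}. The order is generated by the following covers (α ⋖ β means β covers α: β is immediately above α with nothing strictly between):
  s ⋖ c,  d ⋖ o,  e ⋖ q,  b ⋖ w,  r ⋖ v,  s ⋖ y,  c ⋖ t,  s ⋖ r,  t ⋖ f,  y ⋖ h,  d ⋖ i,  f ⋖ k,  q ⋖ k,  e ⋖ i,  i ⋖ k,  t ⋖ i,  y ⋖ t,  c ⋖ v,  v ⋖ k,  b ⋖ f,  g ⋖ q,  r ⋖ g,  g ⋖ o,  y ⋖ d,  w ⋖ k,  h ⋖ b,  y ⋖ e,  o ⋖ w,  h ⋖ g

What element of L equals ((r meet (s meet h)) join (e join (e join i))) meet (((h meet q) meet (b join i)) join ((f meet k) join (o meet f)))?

s ∧ h = s
r ∧ s = s
e ∨ i = i
e ∨ i = i
s ∨ i = i
h ∧ q = h
b ∨ i = k
h ∧ k = h
f ∧ k = f
o ∧ f = h
f ∨ h = f
h ∨ f = f
i ∧ f = t

t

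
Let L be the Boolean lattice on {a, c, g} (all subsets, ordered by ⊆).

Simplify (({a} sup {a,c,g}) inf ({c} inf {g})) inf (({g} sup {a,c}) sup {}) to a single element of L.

{a} ∨ {a,c,g} = {a,c,g}
{c} ∧ {g} = {}
{a,c,g} ∧ {} = {}
{g} ∨ {a,c} = {a,c,g}
{a,c,g} ∨ {} = {a,c,g}
{} ∧ {a,c,g} = {}

{}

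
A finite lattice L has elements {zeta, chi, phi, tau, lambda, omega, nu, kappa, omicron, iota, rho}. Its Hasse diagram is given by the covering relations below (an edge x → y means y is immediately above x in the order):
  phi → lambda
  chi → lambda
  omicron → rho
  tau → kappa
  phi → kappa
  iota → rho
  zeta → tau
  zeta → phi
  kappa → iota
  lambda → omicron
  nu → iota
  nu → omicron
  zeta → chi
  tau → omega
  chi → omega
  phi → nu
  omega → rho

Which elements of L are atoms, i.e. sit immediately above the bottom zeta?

chi, phi, tau

The atoms are exactly the elements that cover zeta: chi, phi, tau.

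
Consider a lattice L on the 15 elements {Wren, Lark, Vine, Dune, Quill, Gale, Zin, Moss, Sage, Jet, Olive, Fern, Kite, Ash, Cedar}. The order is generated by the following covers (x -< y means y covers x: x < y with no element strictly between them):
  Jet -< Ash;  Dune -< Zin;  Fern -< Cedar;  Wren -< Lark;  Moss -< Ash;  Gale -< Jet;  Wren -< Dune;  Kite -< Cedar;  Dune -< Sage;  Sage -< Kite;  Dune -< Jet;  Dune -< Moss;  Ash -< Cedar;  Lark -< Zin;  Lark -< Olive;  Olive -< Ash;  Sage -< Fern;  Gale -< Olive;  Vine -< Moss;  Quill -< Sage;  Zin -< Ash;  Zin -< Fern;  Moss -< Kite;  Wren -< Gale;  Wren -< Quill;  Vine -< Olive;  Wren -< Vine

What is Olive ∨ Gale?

Olive

Common upper bounds of {Olive, Gale}: Ash, Cedar, Olive.
The least among these is Olive.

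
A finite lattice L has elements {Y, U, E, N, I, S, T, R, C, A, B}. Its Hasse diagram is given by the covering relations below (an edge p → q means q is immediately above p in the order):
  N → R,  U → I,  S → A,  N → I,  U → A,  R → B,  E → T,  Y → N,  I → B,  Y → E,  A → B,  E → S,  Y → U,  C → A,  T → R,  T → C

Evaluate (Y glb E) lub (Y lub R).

R

Y ∧ E = Y
Y ∨ R = R
Y ∨ R = R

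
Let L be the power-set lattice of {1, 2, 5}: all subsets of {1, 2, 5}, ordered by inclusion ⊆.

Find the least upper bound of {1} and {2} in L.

{1,2}

Common upper bounds of {{1}, {2}}: {1,2,5}, {1,2}.
The least among these is {1,2}.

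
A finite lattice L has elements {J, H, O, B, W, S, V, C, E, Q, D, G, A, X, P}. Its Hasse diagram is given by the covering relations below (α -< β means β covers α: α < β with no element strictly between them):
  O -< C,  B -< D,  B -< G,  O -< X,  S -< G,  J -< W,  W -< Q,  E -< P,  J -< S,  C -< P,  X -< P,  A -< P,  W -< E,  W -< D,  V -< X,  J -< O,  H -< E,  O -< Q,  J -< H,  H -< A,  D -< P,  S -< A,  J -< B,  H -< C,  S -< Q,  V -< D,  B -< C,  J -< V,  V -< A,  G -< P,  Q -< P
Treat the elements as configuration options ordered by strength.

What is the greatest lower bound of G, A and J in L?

Common lower bounds of {G, A, J}: J.
The greatest among these is J.

J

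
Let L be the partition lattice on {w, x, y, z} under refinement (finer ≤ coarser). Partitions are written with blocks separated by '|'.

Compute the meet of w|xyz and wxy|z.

Common lower bounds of {w|xyz, wxy|z}: w|xy|z, w|x|y|z.
The greatest among these is w|xy|z.

w|xy|z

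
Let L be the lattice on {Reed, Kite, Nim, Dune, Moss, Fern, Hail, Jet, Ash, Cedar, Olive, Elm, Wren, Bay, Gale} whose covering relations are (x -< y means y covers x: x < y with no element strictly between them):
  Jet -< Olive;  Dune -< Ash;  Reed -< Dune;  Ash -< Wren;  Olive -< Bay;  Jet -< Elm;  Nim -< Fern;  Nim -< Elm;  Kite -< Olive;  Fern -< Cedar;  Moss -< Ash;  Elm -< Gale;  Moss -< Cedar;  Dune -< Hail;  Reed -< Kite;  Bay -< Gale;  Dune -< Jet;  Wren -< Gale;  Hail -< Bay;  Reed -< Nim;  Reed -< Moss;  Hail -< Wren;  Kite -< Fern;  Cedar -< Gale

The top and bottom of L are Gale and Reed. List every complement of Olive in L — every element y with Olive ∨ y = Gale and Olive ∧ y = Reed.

Need y with Olive ∨ y = Gale and Olive ∧ y = Reed.
Checking each element gives: Moss, Nim.

Moss, Nim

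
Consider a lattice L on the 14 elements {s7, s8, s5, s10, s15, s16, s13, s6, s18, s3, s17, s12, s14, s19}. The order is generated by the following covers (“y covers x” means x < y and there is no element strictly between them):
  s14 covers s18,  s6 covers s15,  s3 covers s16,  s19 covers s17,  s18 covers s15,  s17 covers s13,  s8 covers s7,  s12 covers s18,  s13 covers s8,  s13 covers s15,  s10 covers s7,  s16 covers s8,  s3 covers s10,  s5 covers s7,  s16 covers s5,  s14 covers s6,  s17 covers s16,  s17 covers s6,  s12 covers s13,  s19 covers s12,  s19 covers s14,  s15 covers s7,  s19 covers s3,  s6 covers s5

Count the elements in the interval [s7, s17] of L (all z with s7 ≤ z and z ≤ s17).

The interval [s7, s17] = {s13, s15, s16, s17, s5, s6, s7, s8}, which has 8 elements.

8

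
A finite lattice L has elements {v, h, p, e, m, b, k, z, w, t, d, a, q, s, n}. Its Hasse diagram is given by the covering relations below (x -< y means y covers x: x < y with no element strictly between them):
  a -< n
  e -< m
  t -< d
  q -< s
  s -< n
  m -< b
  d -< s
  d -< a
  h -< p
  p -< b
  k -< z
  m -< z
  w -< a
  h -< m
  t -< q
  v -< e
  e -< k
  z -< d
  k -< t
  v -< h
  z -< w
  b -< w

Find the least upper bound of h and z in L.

Common upper bounds of {h, z}: a, d, n, s, w, z.
The least among these is z.

z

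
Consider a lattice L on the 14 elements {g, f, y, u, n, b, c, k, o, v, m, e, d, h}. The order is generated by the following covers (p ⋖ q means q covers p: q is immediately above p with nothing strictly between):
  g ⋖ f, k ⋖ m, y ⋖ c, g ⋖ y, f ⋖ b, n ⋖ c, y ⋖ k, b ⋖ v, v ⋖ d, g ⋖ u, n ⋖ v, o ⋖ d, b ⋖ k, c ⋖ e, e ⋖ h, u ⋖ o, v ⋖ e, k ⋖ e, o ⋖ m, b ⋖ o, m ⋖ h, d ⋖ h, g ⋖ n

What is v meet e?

Common lower bounds of {v, e}: b, f, g, n, v.
The greatest among these is v.

v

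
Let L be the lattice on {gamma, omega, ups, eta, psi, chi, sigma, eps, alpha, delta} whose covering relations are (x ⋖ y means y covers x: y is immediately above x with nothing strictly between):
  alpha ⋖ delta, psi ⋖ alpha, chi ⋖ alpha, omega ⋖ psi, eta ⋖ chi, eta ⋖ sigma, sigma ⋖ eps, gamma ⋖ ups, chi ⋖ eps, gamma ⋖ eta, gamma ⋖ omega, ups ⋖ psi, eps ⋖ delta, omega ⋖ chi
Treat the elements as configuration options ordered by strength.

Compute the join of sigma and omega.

Common upper bounds of {sigma, omega}: delta, eps.
The least among these is eps.

eps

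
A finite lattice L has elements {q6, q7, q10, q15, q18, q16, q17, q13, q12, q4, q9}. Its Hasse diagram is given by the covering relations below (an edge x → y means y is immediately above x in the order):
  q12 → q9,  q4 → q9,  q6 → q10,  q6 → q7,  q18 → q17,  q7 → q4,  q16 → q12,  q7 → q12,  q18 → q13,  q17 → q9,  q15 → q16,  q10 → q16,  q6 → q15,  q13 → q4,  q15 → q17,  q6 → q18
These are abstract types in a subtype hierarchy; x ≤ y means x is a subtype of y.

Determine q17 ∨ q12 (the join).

Common upper bounds of {q17, q12}: q9.
The least among these is q9.

q9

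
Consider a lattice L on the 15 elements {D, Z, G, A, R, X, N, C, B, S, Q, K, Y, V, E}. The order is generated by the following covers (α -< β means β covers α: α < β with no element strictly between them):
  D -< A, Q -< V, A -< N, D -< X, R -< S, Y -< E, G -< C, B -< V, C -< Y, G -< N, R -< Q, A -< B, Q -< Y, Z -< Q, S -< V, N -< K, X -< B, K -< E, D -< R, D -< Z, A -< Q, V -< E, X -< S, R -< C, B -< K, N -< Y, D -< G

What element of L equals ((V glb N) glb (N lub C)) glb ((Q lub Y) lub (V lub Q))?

V ∧ N = A
N ∨ C = Y
A ∧ Y = A
Q ∨ Y = Y
V ∨ Q = V
Y ∨ V = E
A ∧ E = A

A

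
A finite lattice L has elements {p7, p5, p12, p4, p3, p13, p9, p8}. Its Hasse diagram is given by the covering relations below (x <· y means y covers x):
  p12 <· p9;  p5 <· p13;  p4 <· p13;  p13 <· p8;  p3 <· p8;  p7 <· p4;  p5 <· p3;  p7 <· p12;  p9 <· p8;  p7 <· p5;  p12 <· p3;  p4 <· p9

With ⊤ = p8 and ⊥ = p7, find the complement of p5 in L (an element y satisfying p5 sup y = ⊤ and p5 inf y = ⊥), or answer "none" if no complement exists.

Need y with p5 ∨ y = p8 and p5 ∧ y = p7.
Checking each element gives: p9.

p9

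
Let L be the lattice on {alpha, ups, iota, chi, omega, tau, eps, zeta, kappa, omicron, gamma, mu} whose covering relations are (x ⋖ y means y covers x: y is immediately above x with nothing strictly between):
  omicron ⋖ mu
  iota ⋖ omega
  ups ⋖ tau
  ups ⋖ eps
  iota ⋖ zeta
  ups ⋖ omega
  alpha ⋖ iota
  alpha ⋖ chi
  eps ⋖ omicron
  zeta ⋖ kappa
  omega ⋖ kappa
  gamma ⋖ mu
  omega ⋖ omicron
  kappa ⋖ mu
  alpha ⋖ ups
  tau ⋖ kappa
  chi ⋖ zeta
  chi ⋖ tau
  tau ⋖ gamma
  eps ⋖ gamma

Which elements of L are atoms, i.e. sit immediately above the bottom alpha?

chi, iota, ups

The atoms are exactly the elements that cover alpha: chi, iota, ups.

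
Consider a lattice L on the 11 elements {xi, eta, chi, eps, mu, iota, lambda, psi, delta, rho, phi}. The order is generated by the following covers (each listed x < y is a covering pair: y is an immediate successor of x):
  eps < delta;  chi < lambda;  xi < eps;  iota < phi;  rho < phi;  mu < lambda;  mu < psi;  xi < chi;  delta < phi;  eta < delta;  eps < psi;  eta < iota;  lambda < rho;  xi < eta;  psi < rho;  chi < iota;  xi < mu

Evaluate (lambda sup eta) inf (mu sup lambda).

lambda ∨ eta = phi
mu ∨ lambda = lambda
phi ∧ lambda = lambda

lambda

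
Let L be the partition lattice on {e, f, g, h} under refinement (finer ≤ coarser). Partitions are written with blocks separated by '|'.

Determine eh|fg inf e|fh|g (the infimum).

e|f|g|h

The meet (common refinement) of eh|fg and e|fh|g intersects blocks pairwise, giving e|f|g|h.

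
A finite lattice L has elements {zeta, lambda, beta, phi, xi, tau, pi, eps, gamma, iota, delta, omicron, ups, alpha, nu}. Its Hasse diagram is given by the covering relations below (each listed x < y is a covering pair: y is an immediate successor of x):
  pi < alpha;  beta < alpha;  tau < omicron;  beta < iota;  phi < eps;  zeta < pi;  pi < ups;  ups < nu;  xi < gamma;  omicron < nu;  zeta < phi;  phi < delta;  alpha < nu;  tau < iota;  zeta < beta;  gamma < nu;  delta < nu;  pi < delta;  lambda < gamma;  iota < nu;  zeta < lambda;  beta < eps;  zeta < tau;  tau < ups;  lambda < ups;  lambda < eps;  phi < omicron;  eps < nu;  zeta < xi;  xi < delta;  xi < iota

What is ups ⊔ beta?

Common upper bounds of {ups, beta}: nu.
The least among these is nu.

nu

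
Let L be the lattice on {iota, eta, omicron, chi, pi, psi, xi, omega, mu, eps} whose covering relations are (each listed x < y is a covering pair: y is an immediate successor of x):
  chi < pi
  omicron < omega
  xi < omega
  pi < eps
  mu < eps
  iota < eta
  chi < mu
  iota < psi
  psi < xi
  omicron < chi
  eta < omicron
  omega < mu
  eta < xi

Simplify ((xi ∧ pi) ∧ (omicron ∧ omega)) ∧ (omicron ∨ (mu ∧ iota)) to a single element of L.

xi ∧ pi = eta
omicron ∧ omega = omicron
eta ∧ omicron = eta
mu ∧ iota = iota
omicron ∨ iota = omicron
eta ∧ omicron = eta

eta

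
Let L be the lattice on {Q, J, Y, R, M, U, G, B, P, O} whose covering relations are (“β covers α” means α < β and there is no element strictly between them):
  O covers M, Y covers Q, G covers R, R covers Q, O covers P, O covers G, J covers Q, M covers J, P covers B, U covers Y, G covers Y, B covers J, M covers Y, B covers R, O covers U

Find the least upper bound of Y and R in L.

Common upper bounds of {Y, R}: G, O.
The least among these is G.

G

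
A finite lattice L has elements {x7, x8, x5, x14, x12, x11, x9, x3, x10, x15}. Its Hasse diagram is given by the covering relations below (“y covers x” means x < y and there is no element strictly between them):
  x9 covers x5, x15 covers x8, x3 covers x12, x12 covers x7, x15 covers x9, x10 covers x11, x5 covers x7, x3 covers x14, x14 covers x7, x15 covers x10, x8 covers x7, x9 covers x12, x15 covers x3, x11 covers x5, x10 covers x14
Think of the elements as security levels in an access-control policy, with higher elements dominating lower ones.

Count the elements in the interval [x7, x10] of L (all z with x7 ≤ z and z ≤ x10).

The interval [x7, x10] = {x10, x11, x14, x5, x7}, which has 5 elements.

5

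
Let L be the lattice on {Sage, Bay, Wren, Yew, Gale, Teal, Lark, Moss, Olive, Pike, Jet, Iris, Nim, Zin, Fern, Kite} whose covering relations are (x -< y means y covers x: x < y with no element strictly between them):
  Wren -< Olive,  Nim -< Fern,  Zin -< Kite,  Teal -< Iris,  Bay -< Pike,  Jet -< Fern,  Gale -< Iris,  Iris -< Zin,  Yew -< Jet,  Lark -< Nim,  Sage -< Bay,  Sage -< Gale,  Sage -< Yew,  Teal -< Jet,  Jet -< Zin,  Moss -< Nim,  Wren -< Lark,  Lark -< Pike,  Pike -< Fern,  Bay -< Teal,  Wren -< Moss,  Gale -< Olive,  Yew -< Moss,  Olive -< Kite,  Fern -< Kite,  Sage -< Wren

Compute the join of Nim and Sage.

Common upper bounds of {Nim, Sage}: Fern, Kite, Nim.
The least among these is Nim.

Nim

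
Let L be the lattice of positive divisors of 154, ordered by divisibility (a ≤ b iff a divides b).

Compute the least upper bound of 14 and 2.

In the divisibility order, the join is the least common multiple: lcm(14, 2) = 14.

14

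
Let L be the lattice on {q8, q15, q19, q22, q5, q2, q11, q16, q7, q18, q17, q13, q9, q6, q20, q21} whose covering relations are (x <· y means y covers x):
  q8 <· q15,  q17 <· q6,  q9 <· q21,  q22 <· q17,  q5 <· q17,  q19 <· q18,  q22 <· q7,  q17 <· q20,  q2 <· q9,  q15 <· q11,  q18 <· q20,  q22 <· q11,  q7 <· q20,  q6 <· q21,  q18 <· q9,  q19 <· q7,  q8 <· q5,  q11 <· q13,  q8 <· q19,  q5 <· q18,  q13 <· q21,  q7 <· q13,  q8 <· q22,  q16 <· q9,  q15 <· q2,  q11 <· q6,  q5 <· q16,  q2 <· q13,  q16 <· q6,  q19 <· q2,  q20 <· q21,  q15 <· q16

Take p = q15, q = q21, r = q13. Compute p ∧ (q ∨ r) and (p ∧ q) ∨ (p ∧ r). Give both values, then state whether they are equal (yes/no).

q15; q15; yes

q ∨ r = q21, so p ∧ (q ∨ r) = q15 ∧ q21 = q15.
p ∧ q = q15 and p ∧ r = q15, so (p ∧ q) ∨ (p ∧ r) = q15 ∨ q15 = q15.
Equal: yes.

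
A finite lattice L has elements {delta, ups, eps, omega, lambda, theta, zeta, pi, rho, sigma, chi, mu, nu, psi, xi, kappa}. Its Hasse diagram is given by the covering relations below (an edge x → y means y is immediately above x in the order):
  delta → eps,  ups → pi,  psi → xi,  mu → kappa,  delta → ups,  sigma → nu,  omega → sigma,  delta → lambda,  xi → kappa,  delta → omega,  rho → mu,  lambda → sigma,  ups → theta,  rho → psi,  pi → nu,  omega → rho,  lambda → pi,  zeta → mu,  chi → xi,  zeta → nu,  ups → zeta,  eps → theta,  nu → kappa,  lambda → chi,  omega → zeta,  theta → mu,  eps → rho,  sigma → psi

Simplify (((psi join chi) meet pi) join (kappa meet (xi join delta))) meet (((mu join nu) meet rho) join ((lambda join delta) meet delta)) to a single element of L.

rho

psi ∨ chi = xi
xi ∧ pi = lambda
xi ∨ delta = xi
kappa ∧ xi = xi
lambda ∨ xi = xi
mu ∨ nu = kappa
kappa ∧ rho = rho
lambda ∨ delta = lambda
lambda ∧ delta = delta
rho ∨ delta = rho
xi ∧ rho = rho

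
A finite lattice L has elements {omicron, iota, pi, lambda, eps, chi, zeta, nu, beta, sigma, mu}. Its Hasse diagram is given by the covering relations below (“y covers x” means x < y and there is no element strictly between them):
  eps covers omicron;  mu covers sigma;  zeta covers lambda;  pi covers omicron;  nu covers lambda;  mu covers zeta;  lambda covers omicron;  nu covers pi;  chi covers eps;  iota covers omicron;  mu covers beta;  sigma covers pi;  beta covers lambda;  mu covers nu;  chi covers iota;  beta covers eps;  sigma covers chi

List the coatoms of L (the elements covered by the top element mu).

beta, nu, sigma, zeta

The coatoms are exactly the elements covered by mu: beta, nu, sigma, zeta.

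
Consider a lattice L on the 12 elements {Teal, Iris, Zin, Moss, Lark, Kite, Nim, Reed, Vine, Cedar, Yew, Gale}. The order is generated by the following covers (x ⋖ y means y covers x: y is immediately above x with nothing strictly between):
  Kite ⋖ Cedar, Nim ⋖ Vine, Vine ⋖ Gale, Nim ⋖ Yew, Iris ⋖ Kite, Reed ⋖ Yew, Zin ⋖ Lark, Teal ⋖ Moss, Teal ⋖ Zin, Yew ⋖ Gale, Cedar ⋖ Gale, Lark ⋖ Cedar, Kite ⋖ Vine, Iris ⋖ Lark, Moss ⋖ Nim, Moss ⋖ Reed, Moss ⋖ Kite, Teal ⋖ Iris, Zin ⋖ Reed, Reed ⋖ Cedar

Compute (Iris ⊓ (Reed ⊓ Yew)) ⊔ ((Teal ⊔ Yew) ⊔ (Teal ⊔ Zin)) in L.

Yew

Reed ∧ Yew = Reed
Iris ∧ Reed = Teal
Teal ∨ Yew = Yew
Teal ∨ Zin = Zin
Yew ∨ Zin = Yew
Teal ∨ Yew = Yew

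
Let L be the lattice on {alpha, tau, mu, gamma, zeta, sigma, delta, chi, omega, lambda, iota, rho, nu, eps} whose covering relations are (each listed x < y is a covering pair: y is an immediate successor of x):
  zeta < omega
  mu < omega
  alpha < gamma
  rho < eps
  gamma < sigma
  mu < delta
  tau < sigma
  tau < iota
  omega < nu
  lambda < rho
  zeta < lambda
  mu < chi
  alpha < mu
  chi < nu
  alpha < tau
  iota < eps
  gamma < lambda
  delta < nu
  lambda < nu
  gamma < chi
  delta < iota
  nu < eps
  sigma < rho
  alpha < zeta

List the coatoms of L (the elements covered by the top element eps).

The coatoms are exactly the elements covered by eps: iota, nu, rho.

iota, nu, rho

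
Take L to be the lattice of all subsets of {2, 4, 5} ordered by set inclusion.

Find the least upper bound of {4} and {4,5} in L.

{4,5}

Under ⊆, join is union: {4} ∪ {4,5} = {4,5}.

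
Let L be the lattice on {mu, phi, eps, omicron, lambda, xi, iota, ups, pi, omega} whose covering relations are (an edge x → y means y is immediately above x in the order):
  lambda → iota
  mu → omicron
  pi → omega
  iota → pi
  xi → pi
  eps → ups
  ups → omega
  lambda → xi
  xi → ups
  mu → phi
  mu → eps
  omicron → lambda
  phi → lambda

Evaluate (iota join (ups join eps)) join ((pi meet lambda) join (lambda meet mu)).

ups ∨ eps = ups
iota ∨ ups = omega
pi ∧ lambda = lambda
lambda ∧ mu = mu
lambda ∨ mu = lambda
omega ∨ lambda = omega

omega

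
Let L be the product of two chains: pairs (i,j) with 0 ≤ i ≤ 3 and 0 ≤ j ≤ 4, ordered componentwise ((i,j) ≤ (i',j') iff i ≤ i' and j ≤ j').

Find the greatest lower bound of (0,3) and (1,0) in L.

In a product of chains, the meet is componentwise min, giving (0,0).

(0,0)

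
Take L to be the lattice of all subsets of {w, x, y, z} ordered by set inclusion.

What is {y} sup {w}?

{w,y}

Under ⊆, join is union: {y} ∪ {w} = {w,y}.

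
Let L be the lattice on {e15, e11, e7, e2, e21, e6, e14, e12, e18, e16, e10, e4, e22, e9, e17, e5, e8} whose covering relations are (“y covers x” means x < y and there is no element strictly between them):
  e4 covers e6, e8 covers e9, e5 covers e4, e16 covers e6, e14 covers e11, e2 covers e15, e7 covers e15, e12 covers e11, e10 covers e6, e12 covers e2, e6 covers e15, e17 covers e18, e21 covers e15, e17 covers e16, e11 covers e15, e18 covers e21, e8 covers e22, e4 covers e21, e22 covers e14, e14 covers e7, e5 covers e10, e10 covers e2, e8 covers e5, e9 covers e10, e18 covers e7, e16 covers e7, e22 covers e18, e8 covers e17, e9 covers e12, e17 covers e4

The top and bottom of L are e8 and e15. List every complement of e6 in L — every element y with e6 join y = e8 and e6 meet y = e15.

Need y with e6 ∨ y = e8 and e6 ∧ y = e15.
Checking each element gives: e14, e22.

e14, e22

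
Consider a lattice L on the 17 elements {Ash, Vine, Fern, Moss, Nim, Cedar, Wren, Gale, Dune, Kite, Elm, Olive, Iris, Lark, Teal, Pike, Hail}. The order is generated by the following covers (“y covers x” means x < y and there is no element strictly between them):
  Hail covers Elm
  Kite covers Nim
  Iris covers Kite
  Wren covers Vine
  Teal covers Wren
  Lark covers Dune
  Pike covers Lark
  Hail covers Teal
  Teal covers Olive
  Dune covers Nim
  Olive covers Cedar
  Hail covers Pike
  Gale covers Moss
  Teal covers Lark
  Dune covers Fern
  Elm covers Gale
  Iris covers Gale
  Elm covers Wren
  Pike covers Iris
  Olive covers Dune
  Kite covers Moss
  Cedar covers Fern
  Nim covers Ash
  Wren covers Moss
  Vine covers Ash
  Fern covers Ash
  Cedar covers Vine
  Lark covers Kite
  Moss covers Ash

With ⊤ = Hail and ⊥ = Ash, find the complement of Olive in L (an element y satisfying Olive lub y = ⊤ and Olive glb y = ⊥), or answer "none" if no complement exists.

Gale

Need y with Olive ∨ y = Hail and Olive ∧ y = Ash.
Checking each element gives: Gale.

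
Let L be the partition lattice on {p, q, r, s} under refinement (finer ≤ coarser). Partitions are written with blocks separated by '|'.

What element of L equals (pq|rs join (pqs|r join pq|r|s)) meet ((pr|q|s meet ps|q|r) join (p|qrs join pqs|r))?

pqrs

pqs|r ∨ pq|r|s = pqs|r
pq|rs ∨ pqs|r = pqrs
pr|q|s ∧ ps|q|r = p|q|r|s
p|qrs ∨ pqs|r = pqrs
p|q|r|s ∨ pqrs = pqrs
pqrs ∧ pqrs = pqrs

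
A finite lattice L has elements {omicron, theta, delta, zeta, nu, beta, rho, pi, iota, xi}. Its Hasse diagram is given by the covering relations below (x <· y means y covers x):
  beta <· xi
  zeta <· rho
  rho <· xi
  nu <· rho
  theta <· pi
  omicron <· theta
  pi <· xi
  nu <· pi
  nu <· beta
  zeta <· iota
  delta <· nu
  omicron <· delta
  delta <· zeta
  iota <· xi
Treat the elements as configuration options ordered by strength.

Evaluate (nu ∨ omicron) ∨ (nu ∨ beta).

nu ∨ omicron = nu
nu ∨ beta = beta
nu ∨ beta = beta

beta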